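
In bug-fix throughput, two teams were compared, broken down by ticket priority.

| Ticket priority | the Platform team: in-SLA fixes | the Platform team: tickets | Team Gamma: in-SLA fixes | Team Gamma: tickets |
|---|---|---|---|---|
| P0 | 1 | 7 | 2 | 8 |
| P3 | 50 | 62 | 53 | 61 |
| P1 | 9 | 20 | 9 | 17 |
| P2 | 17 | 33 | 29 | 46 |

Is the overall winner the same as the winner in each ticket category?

Yes

P0: the Platform team 1/7 = 14.3%, Team Gamma 2/8 = 25.0% → Team Gamma
P3: the Platform team 50/62 = 80.6%, Team Gamma 53/61 = 86.9% → Team Gamma
P1: the Platform team 9/20 = 45.0%, Team Gamma 9/17 = 52.9% → Team Gamma
P2: the Platform team 17/33 = 51.5%, Team Gamma 29/46 = 63.0% → Team Gamma
Overall: the Platform team 77/122 = 63.1%, Team Gamma 93/132 = 70.5% → Team Gamma
Team Gamma wins overall and in every ticket group — no reversal.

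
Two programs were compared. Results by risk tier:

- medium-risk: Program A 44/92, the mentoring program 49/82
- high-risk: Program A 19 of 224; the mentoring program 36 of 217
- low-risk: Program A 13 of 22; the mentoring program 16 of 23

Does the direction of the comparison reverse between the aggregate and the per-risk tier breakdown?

Medium-risk: Program A 44/92 = 47.8%, the mentoring program 49/82 = 59.8% → the mentoring program
High-risk: Program A 19/224 = 8.5%, the mentoring program 36/217 = 16.6% → the mentoring program
Low-risk: Program A 13/22 = 59.1%, the mentoring program 16/23 = 69.6% → the mentoring program
Overall: Program A 76/338 = 22.5%, the mentoring program 101/322 = 31.4% → the mentoring program
The mentoring program wins overall and in every risk group — no reversal.

No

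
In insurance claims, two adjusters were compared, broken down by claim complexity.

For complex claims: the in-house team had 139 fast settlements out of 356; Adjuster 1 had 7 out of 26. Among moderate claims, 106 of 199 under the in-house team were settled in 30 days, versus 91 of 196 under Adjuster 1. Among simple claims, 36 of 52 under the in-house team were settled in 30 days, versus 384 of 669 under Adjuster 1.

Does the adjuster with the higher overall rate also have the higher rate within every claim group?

Complex: the in-house team 139/356 = 39.0%, Adjuster 1 7/26 = 26.9% → the in-house team
Moderate: the in-house team 106/199 = 53.3%, Adjuster 1 91/196 = 46.4% → the in-house team
Simple: the in-house team 36/52 = 69.2%, Adjuster 1 384/669 = 57.4% → the in-house team
Overall: the in-house team 281/607 = 46.3%, Adjuster 1 482/891 = 54.1% → Adjuster 1
The in-house team wins each claim group but Adjuster 1 wins overall — the comparison reverses. The in-house team's claims skew toward complex, which has a lower base rate.

No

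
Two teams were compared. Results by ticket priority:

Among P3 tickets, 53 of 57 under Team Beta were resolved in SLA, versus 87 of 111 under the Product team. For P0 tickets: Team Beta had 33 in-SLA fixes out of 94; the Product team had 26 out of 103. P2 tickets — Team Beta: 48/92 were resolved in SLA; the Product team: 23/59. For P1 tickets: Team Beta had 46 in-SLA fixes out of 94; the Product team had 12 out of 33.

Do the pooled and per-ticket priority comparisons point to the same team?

P3: Team Beta 53/57 = 93.0%, the Product team 87/111 = 78.4% → Team Beta
P0: Team Beta 33/94 = 35.1%, the Product team 26/103 = 25.2% → Team Beta
P2: Team Beta 48/92 = 52.2%, the Product team 23/59 = 39.0% → Team Beta
P1: Team Beta 46/94 = 48.9%, the Product team 12/33 = 36.4% → Team Beta
Overall: Team Beta 180/337 = 53.4%, the Product team 148/306 = 48.4% → Team Beta
Team Beta wins overall and in every ticket group — no reversal.

Yes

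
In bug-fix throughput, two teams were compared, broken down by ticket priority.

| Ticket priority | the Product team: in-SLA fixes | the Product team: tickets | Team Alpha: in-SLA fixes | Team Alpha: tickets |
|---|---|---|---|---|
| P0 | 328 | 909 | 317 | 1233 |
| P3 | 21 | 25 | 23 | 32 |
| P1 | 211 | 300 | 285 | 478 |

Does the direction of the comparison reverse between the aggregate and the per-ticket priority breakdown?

No

P0: the Product team 328/909 = 36.1%, Team Alpha 317/1233 = 25.7% → the Product team
P3: the Product team 21/25 = 84.0%, Team Alpha 23/32 = 71.9% → the Product team
P1: the Product team 211/300 = 70.3%, Team Alpha 285/478 = 59.6% → the Product team
Overall: the Product team 560/1234 = 45.4%, Team Alpha 625/1743 = 35.9% → the Product team
The Product team wins overall and in every ticket group — no reversal.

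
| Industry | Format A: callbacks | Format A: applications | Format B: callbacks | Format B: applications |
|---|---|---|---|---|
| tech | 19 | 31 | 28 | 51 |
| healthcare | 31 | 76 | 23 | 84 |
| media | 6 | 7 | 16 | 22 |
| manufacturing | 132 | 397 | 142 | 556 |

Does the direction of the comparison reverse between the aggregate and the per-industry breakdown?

No

Tech: Format A 19/31 = 61.3%, Format B 28/51 = 54.9% → Format A
Healthcare: Format A 31/76 = 40.8%, Format B 23/84 = 27.4% → Format A
Media: Format A 6/7 = 85.7%, Format B 16/22 = 72.7% → Format A
Manufacturing: Format A 132/397 = 33.2%, Format B 142/556 = 25.5% → Format A
Overall: Format A 188/511 = 36.8%, Format B 209/713 = 29.3% → Format A
Format A wins overall and in every industry group — no reversal.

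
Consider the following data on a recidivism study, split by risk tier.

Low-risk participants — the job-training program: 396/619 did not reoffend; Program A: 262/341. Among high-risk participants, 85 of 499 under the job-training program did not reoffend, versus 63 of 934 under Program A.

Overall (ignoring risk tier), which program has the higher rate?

Low-risk: the job-training program 396/619 = 64.0%, Program A 262/341 = 76.8% → Program A
High-risk: the job-training program 85/499 = 17.0%, Program A 63/934 = 6.7% → the job-training program
Overall: the job-training program 481/1118 = 43.0%, Program A 325/1275 = 25.5% → the job-training program
(Neither sweeps every risk group, but the job-training program has the higher pooled rate.)

the job-training program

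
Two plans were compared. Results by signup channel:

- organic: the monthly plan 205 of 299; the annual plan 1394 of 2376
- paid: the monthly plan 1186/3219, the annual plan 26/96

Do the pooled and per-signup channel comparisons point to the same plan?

Organic: the monthly plan 205/299 = 68.6%, the annual plan 1394/2376 = 58.7% → the monthly plan
Paid: the monthly plan 1186/3219 = 36.8%, the annual plan 26/96 = 27.1% → the monthly plan
Overall: the monthly plan 1391/3518 = 39.5%, the annual plan 1420/2472 = 57.4% → the annual plan
The monthly plan wins each signup group but the annual plan wins overall — the comparison reverses. The monthly plan's customers skew toward paid, which has a lower base rate.

No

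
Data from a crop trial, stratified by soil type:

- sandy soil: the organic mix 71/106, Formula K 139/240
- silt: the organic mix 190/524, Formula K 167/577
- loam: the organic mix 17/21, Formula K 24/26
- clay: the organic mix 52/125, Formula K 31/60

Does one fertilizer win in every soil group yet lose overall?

No

Sandy soil: the organic mix 71/106 = 67.0%, Formula K 139/240 = 57.9% → the organic mix
Silt: the organic mix 190/524 = 36.3%, Formula K 167/577 = 28.9% → the organic mix
Loam: the organic mix 17/21 = 81.0%, Formula K 24/26 = 92.3% → Formula K
Clay: the organic mix 52/125 = 41.6%, Formula K 31/60 = 51.7% → Formula K
Overall: the organic mix 330/776 = 42.5%, Formula K 361/903 = 40.0% → the organic mix
Neither sweeps: the organic mix wins 2 of 4 groups, Formula K wins 2. The organic mix wins overall but not every group — no Simpson reversal.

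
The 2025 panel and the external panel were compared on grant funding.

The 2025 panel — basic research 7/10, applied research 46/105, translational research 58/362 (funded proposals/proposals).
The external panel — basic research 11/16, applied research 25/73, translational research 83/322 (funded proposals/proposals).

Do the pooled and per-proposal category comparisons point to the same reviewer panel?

Basic research: the 2025 panel 7/10 = 70.0%, the external panel 11/16 = 68.8% → the 2025 panel
Applied research: the 2025 panel 46/105 = 43.8%, the external panel 25/73 = 34.2% → the 2025 panel
Translational research: the 2025 panel 58/362 = 16.0%, the external panel 83/322 = 25.8% → the external panel
Overall: the 2025 panel 111/477 = 23.3%, the external panel 119/411 = 29.0% → the external panel
Neither sweeps: the 2025 panel wins 2 of 3 groups, the external panel wins 1. The external panel wins overall but not every group — no Simpson reversal.

No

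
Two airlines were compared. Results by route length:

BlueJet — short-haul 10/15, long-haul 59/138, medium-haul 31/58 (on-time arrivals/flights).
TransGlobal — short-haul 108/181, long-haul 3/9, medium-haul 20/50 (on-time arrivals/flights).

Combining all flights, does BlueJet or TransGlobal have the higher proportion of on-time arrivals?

TransGlobal

Short-haul: BlueJet 10/15 = 66.7%, TransGlobal 108/181 = 59.7% → BlueJet
Long-haul: BlueJet 59/138 = 42.8%, TransGlobal 3/9 = 33.3% → BlueJet
Medium-haul: BlueJet 31/58 = 53.4%, TransGlobal 20/50 = 40.0% → BlueJet
Overall: BlueJet 100/211 = 47.4%, TransGlobal 131/240 = 54.6% → TransGlobal
(BlueJet wins every route group but TransGlobal wins overall — BlueJet's flights skew toward the low-rate long-haul group.)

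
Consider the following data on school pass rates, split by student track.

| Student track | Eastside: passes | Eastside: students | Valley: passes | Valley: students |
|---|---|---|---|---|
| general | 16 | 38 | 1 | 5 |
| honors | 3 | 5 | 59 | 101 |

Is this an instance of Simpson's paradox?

Yes

General: Eastside 16/38 = 42.1%, Valley 1/5 = 20.0% → Eastside
Honors: Eastside 3/5 = 60.0%, Valley 59/101 = 58.4% → Eastside
Overall: Eastside 19/43 = 44.2%, Valley 60/106 = 56.6% → Valley
Eastside wins each student group but Valley wins overall — the comparison reverses. Eastside's students skew toward general, which has a lower base rate.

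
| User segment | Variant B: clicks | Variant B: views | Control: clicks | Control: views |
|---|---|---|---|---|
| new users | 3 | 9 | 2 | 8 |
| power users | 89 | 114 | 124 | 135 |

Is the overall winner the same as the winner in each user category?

New users: Variant B 3/9 = 33.3%, Control 2/8 = 25.0% → Variant B
Power users: Variant B 89/114 = 78.1%, Control 124/135 = 91.9% → Control
Overall: Variant B 92/123 = 74.8%, Control 126/143 = 88.1% → Control
Neither sweeps: Variant B wins 1 of 2 groups, Control wins 1. Control wins overall but not every group — no Simpson reversal.

No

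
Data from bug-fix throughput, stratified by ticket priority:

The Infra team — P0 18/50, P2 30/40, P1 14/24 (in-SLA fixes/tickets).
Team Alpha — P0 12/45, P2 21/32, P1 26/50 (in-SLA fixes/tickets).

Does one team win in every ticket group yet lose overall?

No

P0: the Infra team 18/50 = 36.0%, Team Alpha 12/45 = 26.7% → the Infra team
P2: the Infra team 30/40 = 75.0%, Team Alpha 21/32 = 65.6% → the Infra team
P1: the Infra team 14/24 = 58.3%, Team Alpha 26/50 = 52.0% → the Infra team
Overall: the Infra team 62/114 = 54.4%, Team Alpha 59/127 = 46.5% → the Infra team
The Infra team wins overall and in every ticket group — no reversal.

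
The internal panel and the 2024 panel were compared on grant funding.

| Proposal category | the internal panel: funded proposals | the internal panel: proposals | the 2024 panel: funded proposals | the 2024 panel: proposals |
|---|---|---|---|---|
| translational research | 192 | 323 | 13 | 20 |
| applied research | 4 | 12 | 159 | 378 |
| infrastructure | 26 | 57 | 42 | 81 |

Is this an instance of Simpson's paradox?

Yes

Translational research: the internal panel 192/323 = 59.4%, the 2024 panel 13/20 = 65.0% → the 2024 panel
Applied research: the internal panel 4/12 = 33.3%, the 2024 panel 159/378 = 42.1% → the 2024 panel
Infrastructure: the internal panel 26/57 = 45.6%, the 2024 panel 42/81 = 51.9% → the 2024 panel
Overall: the internal panel 222/392 = 56.6%, the 2024 panel 214/479 = 44.7% → the internal panel
The 2024 panel wins each proposal group but the internal panel wins overall — the comparison reverses. The 2024 panel's proposals skew toward applied research, which has a lower base rate.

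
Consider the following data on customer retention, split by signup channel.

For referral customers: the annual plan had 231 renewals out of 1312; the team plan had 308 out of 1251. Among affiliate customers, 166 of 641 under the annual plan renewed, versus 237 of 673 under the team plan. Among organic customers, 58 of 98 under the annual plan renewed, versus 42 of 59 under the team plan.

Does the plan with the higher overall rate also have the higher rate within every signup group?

Yes

Referral: the annual plan 231/1312 = 17.6%, the team plan 308/1251 = 24.6% → the team plan
Affiliate: the annual plan 166/641 = 25.9%, the team plan 237/673 = 35.2% → the team plan
Organic: the annual plan 58/98 = 59.2%, the team plan 42/59 = 71.2% → the team plan
Overall: the annual plan 455/2051 = 22.2%, the team plan 587/1983 = 29.6% → the team plan
The team plan wins overall and in every signup group — no reversal.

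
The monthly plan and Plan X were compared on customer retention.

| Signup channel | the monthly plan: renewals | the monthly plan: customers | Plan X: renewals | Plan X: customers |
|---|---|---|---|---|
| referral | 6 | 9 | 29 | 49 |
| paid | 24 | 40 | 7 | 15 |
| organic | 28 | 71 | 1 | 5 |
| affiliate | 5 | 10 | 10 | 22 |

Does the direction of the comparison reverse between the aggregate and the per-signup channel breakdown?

Yes

Referral: the monthly plan 6/9 = 66.7%, Plan X 29/49 = 59.2% → the monthly plan
Paid: the monthly plan 24/40 = 60.0%, Plan X 7/15 = 46.7% → the monthly plan
Organic: the monthly plan 28/71 = 39.4%, Plan X 1/5 = 20.0% → the monthly plan
Affiliate: the monthly plan 5/10 = 50.0%, Plan X 10/22 = 45.5% → the monthly plan
Overall: the monthly plan 63/130 = 48.5%, Plan X 47/91 = 51.6% → Plan X
The monthly plan wins each signup group but Plan X wins overall — the comparison reverses. The monthly plan's customers skew toward organic, which has a lower base rate.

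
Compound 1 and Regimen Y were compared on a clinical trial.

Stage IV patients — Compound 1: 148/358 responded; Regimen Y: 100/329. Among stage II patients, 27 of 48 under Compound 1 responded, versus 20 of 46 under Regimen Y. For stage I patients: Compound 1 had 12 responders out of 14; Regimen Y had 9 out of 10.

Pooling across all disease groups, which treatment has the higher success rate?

Stage IV: Compound 1 148/358 = 41.3%, Regimen Y 100/329 = 30.4% → Compound 1
Stage II: Compound 1 27/48 = 56.2%, Regimen Y 20/46 = 43.5% → Compound 1
Stage I: Compound 1 12/14 = 85.7%, Regimen Y 9/10 = 90.0% → Regimen Y
Overall: Compound 1 187/420 = 44.5%, Regimen Y 129/385 = 33.5% → Compound 1
(Neither sweeps every disease group, but Compound 1 has the higher pooled rate.)

Compound 1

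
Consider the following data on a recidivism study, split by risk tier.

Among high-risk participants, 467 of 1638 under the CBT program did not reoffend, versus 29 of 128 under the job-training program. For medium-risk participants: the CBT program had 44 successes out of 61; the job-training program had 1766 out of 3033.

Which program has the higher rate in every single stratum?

the CBT program

High-risk: the CBT program 467/1638 = 28.5%, the job-training program 29/128 = 22.7% → the CBT program
Medium-risk: the CBT program 44/61 = 72.1%, the job-training program 1766/3033 = 58.2% → the CBT program
The CBT program has the higher rate in both groups.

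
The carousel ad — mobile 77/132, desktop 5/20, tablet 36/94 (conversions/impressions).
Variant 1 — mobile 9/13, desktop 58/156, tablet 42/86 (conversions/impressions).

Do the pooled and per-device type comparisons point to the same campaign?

Mobile: the carousel ad 77/132 = 58.3%, Variant 1 9/13 = 69.2% → Variant 1
Desktop: the carousel ad 5/20 = 25.0%, Variant 1 58/156 = 37.2% → Variant 1
Tablet: the carousel ad 36/94 = 38.3%, Variant 1 42/86 = 48.8% → Variant 1
Overall: the carousel ad 118/246 = 48.0%, Variant 1 109/255 = 42.7% → the carousel ad
Variant 1 wins each device group but the carousel ad wins overall — the comparison reverses. Variant 1's impressions skew toward desktop, which has a lower base rate.

No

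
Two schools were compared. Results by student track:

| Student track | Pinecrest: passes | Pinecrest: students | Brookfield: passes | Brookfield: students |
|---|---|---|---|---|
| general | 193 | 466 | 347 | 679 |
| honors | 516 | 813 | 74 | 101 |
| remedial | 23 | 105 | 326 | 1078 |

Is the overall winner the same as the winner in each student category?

No

General: Pinecrest 193/466 = 41.4%, Brookfield 347/679 = 51.1% → Brookfield
Honors: Pinecrest 516/813 = 63.5%, Brookfield 74/101 = 73.3% → Brookfield
Remedial: Pinecrest 23/105 = 21.9%, Brookfield 326/1078 = 30.2% → Brookfield
Overall: Pinecrest 732/1384 = 52.9%, Brookfield 747/1858 = 40.2% → Pinecrest
Brookfield wins each student group but Pinecrest wins overall — the comparison reverses. Brookfield's students skew toward remedial, which has a lower base rate.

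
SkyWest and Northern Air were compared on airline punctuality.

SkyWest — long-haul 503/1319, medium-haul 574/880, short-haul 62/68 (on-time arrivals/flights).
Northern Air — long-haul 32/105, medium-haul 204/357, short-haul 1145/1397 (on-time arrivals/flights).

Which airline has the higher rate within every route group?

SkyWest

Long-haul: SkyWest 503/1319 = 38.1%, Northern Air 32/105 = 30.5% → SkyWest
Medium-haul: SkyWest 574/880 = 65.2%, Northern Air 204/357 = 57.1% → SkyWest
Short-haul: SkyWest 62/68 = 91.2%, Northern Air 1145/1397 = 82.0% → SkyWest
SkyWest has the higher rate in all 3 groups.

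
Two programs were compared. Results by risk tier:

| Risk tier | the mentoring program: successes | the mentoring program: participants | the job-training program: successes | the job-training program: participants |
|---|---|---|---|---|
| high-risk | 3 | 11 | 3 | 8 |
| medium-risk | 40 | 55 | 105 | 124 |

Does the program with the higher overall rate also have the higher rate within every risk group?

High-risk: the mentoring program 3/11 = 27.3%, the job-training program 3/8 = 37.5% → the job-training program
Medium-risk: the mentoring program 40/55 = 72.7%, the job-training program 105/124 = 84.7% → the job-training program
Overall: the mentoring program 43/66 = 65.2%, the job-training program 108/132 = 81.8% → the job-training program
The job-training program wins overall and in every risk group — no reversal.

Yes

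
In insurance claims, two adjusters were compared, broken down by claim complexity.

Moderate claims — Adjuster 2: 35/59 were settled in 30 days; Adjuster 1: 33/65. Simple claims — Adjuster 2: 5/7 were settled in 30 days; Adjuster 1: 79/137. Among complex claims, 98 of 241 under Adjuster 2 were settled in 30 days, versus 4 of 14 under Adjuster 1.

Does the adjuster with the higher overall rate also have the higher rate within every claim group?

No

Moderate: Adjuster 2 35/59 = 59.3%, Adjuster 1 33/65 = 50.8% → Adjuster 2
Simple: Adjuster 2 5/7 = 71.4%, Adjuster 1 79/137 = 57.7% → Adjuster 2
Complex: Adjuster 2 98/241 = 40.7%, Adjuster 1 4/14 = 28.6% → Adjuster 2
Overall: Adjuster 2 138/307 = 45.0%, Adjuster 1 116/216 = 53.7% → Adjuster 1
Adjuster 2 wins each claim group but Adjuster 1 wins overall — the comparison reverses. Adjuster 2's claims skew toward complex, which has a lower base rate.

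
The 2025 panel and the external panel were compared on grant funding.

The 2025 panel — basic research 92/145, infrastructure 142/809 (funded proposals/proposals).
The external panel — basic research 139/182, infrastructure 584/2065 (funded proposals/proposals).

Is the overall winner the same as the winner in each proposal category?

Basic research: the 2025 panel 92/145 = 63.4%, the external panel 139/182 = 76.4% → the external panel
Infrastructure: the 2025 panel 142/809 = 17.6%, the external panel 584/2065 = 28.3% → the external panel
Overall: the 2025 panel 234/954 = 24.5%, the external panel 723/2247 = 32.2% → the external panel
The external panel wins overall and in every proposal group — no reversal.

Yes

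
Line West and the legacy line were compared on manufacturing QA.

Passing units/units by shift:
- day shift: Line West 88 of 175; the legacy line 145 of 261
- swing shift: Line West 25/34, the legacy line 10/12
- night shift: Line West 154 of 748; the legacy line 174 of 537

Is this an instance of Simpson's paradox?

Day shift: Line West 88/175 = 50.3%, the legacy line 145/261 = 55.6% → the legacy line
Swing shift: Line West 25/34 = 73.5%, the legacy line 10/12 = 83.3% → the legacy line
Night shift: Line West 154/748 = 20.6%, the legacy line 174/537 = 32.4% → the legacy line
Overall: Line West 267/957 = 27.9%, the legacy line 329/810 = 40.6% → the legacy line
The legacy line wins overall and in every shift group — no reversal.

No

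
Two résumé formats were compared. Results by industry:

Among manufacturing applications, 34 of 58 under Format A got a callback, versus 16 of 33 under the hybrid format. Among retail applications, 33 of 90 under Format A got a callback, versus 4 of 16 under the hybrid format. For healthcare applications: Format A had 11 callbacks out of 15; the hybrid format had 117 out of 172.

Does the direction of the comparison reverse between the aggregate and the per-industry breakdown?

Yes

Manufacturing: Format A 34/58 = 58.6%, the hybrid format 16/33 = 48.5% → Format A
Retail: Format A 33/90 = 36.7%, the hybrid format 4/16 = 25.0% → Format A
Healthcare: Format A 11/15 = 73.3%, the hybrid format 117/172 = 68.0% → Format A
Overall: Format A 78/163 = 47.9%, the hybrid format 137/221 = 62.0% → the hybrid format
Format A wins each industry group but the hybrid format wins overall — the comparison reverses. Format A's applications skew toward retail, which has a lower base rate.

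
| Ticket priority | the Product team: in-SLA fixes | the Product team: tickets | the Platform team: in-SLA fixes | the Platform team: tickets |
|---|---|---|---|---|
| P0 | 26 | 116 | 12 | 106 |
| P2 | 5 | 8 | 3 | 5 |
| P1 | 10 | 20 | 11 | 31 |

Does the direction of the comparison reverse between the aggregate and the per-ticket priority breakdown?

P0: the Product team 26/116 = 22.4%, the Platform team 12/106 = 11.3% → the Product team
P2: the Product team 5/8 = 62.5%, the Platform team 3/5 = 60.0% → the Product team
P1: the Product team 10/20 = 50.0%, the Platform team 11/31 = 35.5% → the Product team
Overall: the Product team 41/144 = 28.5%, the Platform team 26/142 = 18.3% → the Product team
The Product team wins overall and in every ticket group — no reversal.

No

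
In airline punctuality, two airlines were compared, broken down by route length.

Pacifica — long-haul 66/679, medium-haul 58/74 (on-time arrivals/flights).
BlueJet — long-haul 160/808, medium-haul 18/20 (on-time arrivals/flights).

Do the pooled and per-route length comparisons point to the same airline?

Long-haul: Pacifica 66/679 = 9.7%, BlueJet 160/808 = 19.8% → BlueJet
Medium-haul: Pacifica 58/74 = 78.4%, BlueJet 18/20 = 90.0% → BlueJet
Overall: Pacifica 124/753 = 16.5%, BlueJet 178/828 = 21.5% → BlueJet
BlueJet wins overall and in every route group — no reversal.

Yes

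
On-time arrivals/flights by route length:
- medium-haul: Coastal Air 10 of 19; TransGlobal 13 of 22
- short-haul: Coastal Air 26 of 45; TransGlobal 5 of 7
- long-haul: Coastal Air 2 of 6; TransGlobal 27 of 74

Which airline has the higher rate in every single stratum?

Medium-haul: Coastal Air 10/19 = 52.6%, TransGlobal 13/22 = 59.1% → TransGlobal
Short-haul: Coastal Air 26/45 = 57.8%, TransGlobal 5/7 = 71.4% → TransGlobal
Long-haul: Coastal Air 2/6 = 33.3%, TransGlobal 27/74 = 36.5% → TransGlobal
TransGlobal has the higher rate in all 3 groups.

TransGlobal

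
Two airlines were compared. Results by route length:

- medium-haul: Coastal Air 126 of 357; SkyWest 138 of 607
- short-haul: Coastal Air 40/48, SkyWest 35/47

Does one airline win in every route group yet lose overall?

No

Medium-haul: Coastal Air 126/357 = 35.3%, SkyWest 138/607 = 22.7% → Coastal Air
Short-haul: Coastal Air 40/48 = 83.3%, SkyWest 35/47 = 74.5% → Coastal Air
Overall: Coastal Air 166/405 = 41.0%, SkyWest 173/654 = 26.5% → Coastal Air
Coastal Air wins overall and in every route group — no reversal.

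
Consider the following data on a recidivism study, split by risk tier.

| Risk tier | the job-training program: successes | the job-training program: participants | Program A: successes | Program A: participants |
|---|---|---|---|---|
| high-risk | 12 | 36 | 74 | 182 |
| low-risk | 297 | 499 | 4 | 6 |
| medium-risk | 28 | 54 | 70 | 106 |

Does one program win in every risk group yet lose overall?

High-risk: the job-training program 12/36 = 33.3%, Program A 74/182 = 40.7% → Program A
Low-risk: the job-training program 297/499 = 59.5%, Program A 4/6 = 66.7% → Program A
Medium-risk: the job-training program 28/54 = 51.9%, Program A 70/106 = 66.0% → Program A
Overall: the job-training program 337/589 = 57.2%, Program A 148/294 = 50.3% → the job-training program
Program A wins each risk group but the job-training program wins overall — the comparison reverses. Program A's participants skew toward high-risk, which has a lower base rate.

Yes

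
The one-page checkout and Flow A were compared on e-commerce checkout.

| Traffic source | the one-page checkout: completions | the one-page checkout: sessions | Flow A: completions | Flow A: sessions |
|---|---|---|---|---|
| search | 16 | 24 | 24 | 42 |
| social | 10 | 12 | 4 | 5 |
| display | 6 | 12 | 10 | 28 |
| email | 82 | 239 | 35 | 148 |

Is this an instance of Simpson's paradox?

No

Search: the one-page checkout 16/24 = 66.7%, Flow A 24/42 = 57.1% → the one-page checkout
Social: the one-page checkout 10/12 = 83.3%, Flow A 4/5 = 80.0% → the one-page checkout
Display: the one-page checkout 6/12 = 50.0%, Flow A 10/28 = 35.7% → the one-page checkout
Email: the one-page checkout 82/239 = 34.3%, Flow A 35/148 = 23.6% → the one-page checkout
Overall: the one-page checkout 114/287 = 39.7%, Flow A 73/223 = 32.7% → the one-page checkout
The one-page checkout wins overall and in every traffic group — no reversal.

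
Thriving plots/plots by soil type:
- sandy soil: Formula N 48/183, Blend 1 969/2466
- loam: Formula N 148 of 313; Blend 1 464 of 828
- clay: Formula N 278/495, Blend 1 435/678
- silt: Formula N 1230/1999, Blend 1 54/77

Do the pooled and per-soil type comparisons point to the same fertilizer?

No

Sandy soil: Formula N 48/183 = 26.2%, Blend 1 969/2466 = 39.3% → Blend 1
Loam: Formula N 148/313 = 47.3%, Blend 1 464/828 = 56.0% → Blend 1
Clay: Formula N 278/495 = 56.2%, Blend 1 435/678 = 64.2% → Blend 1
Silt: Formula N 1230/1999 = 61.5%, Blend 1 54/77 = 70.1% → Blend 1
Overall: Formula N 1704/2990 = 57.0%, Blend 1 1922/4049 = 47.5% → Formula N
Blend 1 wins each soil group but Formula N wins overall — the comparison reverses. Blend 1's plots skew toward sandy soil, which has a lower base rate.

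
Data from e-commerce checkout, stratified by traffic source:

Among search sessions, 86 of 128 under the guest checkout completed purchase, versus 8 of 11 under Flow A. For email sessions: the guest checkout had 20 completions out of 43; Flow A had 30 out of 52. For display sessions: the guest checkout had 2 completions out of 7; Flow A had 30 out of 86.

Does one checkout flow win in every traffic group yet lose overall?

Yes

Search: the guest checkout 86/128 = 67.2%, Flow A 8/11 = 72.7% → Flow A
Email: the guest checkout 20/43 = 46.5%, Flow A 30/52 = 57.7% → Flow A
Display: the guest checkout 2/7 = 28.6%, Flow A 30/86 = 34.9% → Flow A
Overall: the guest checkout 108/178 = 60.7%, Flow A 68/149 = 45.6% → the guest checkout
Flow A wins each traffic group but the guest checkout wins overall — the comparison reverses. Flow A's sessions skew toward display, which has a lower base rate.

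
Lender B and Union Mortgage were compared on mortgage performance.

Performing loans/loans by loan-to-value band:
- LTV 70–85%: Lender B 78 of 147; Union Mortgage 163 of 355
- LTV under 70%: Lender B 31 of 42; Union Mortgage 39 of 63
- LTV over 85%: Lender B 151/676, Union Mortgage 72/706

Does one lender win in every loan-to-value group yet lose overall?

LTV 70–85%: Lender B 78/147 = 53.1%, Union Mortgage 163/355 = 45.9% → Lender B
LTV under 70%: Lender B 31/42 = 73.8%, Union Mortgage 39/63 = 61.9% → Lender B
LTV over 85%: Lender B 151/676 = 22.3%, Union Mortgage 72/706 = 10.2% → Lender B
Overall: Lender B 260/865 = 30.1%, Union Mortgage 274/1124 = 24.4% → Lender B
Lender B wins overall and in every loan-to-value group — no reversal.

No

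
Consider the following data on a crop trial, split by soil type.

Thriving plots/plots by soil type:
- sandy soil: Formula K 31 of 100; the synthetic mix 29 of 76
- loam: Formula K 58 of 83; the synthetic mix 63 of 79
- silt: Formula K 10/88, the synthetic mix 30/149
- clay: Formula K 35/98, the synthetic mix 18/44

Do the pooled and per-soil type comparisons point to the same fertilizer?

Yes

Sandy soil: Formula K 31/100 = 31.0%, the synthetic mix 29/76 = 38.2% → the synthetic mix
Loam: Formula K 58/83 = 69.9%, the synthetic mix 63/79 = 79.7% → the synthetic mix
Silt: Formula K 10/88 = 11.4%, the synthetic mix 30/149 = 20.1% → the synthetic mix
Clay: Formula K 35/98 = 35.7%, the synthetic mix 18/44 = 40.9% → the synthetic mix
Overall: Formula K 134/369 = 36.3%, the synthetic mix 140/348 = 40.2% → the synthetic mix
The synthetic mix wins overall and in every soil group — no reversal.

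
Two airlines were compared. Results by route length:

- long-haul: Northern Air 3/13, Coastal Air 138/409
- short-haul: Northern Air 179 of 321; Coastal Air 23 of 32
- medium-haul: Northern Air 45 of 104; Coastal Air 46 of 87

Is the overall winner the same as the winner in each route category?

No

Long-haul: Northern Air 3/13 = 23.1%, Coastal Air 138/409 = 33.7% → Coastal Air
Short-haul: Northern Air 179/321 = 55.8%, Coastal Air 23/32 = 71.9% → Coastal Air
Medium-haul: Northern Air 45/104 = 43.3%, Coastal Air 46/87 = 52.9% → Coastal Air
Overall: Northern Air 227/438 = 51.8%, Coastal Air 207/528 = 39.2% → Northern Air
Coastal Air wins each route group but Northern Air wins overall — the comparison reverses. Coastal Air's flights skew toward long-haul, which has a lower base rate.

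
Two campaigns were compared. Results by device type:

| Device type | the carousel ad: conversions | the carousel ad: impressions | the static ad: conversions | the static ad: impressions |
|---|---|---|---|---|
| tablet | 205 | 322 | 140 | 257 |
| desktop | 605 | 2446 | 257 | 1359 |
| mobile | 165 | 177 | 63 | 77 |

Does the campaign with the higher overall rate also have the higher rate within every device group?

Yes

Tablet: the carousel ad 205/322 = 63.7%, the static ad 140/257 = 54.5% → the carousel ad
Desktop: the carousel ad 605/2446 = 24.7%, the static ad 257/1359 = 18.9% → the carousel ad
Mobile: the carousel ad 165/177 = 93.2%, the static ad 63/77 = 81.8% → the carousel ad
Overall: the carousel ad 975/2945 = 33.1%, the static ad 460/1693 = 27.2% → the carousel ad
The carousel ad wins overall and in every device group — no reversal.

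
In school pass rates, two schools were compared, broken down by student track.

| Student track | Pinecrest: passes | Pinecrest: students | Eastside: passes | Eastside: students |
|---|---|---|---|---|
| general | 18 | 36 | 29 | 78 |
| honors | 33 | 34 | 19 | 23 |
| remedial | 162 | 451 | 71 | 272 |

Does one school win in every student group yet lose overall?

General: Pinecrest 18/36 = 50.0%, Eastside 29/78 = 37.2% → Pinecrest
Honors: Pinecrest 33/34 = 97.1%, Eastside 19/23 = 82.6% → Pinecrest
Remedial: Pinecrest 162/451 = 35.9%, Eastside 71/272 = 26.1% → Pinecrest
Overall: Pinecrest 213/521 = 40.9%, Eastside 119/373 = 31.9% → Pinecrest
Pinecrest wins overall and in every student group — no reversal.

No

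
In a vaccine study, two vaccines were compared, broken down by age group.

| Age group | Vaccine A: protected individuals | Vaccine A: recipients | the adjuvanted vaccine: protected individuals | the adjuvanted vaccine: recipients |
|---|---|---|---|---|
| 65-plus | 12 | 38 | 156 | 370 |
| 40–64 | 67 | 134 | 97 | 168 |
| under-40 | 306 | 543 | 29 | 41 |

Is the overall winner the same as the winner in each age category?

No

65-plus: Vaccine A 12/38 = 31.6%, the adjuvanted vaccine 156/370 = 42.2% → the adjuvanted vaccine
40–64: Vaccine A 67/134 = 50.0%, the adjuvanted vaccine 97/168 = 57.7% → the adjuvanted vaccine
Under-40: Vaccine A 306/543 = 56.4%, the adjuvanted vaccine 29/41 = 70.7% → the adjuvanted vaccine
Overall: Vaccine A 385/715 = 53.8%, the adjuvanted vaccine 282/579 = 48.7% → Vaccine A
The adjuvanted vaccine wins each age group but Vaccine A wins overall — the comparison reverses. The adjuvanted vaccine's recipients skew toward 65-plus, which has a lower base rate.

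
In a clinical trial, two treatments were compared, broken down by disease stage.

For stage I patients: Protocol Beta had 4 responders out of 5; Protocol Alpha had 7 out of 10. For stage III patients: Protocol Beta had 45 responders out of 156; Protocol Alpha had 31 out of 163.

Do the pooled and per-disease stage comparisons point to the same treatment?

Stage I: Protocol Beta 4/5 = 80.0%, Protocol Alpha 7/10 = 70.0% → Protocol Beta
Stage III: Protocol Beta 45/156 = 28.8%, Protocol Alpha 31/163 = 19.0% → Protocol Beta
Overall: Protocol Beta 49/161 = 30.4%, Protocol Alpha 38/173 = 22.0% → Protocol Beta
Protocol Beta wins overall and in every disease group — no reversal.

Yes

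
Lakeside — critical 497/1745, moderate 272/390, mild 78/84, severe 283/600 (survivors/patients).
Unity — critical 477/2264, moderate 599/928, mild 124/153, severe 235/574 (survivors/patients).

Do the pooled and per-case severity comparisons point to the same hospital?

Critical: Lakeside 497/1745 = 28.5%, Unity 477/2264 = 21.1% → Lakeside
Moderate: Lakeside 272/390 = 69.7%, Unity 599/928 = 64.5% → Lakeside
Mild: Lakeside 78/84 = 92.9%, Unity 124/153 = 81.0% → Lakeside
Severe: Lakeside 283/600 = 47.2%, Unity 235/574 = 40.9% → Lakeside
Overall: Lakeside 1130/2819 = 40.1%, Unity 1435/3919 = 36.6% → Lakeside
Lakeside wins overall and in every case group — no reversal.

Yes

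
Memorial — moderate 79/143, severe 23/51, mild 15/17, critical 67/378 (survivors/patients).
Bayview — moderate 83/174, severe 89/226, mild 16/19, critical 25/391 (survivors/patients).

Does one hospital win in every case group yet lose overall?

Moderate: Memorial 79/143 = 55.2%, Bayview 83/174 = 47.7% → Memorial
Severe: Memorial 23/51 = 45.1%, Bayview 89/226 = 39.4% → Memorial
Mild: Memorial 15/17 = 88.2%, Bayview 16/19 = 84.2% → Memorial
Critical: Memorial 67/378 = 17.7%, Bayview 25/391 = 6.4% → Memorial
Overall: Memorial 184/589 = 31.2%, Bayview 213/810 = 26.3% → Memorial
Memorial wins overall and in every case group — no reversal.

No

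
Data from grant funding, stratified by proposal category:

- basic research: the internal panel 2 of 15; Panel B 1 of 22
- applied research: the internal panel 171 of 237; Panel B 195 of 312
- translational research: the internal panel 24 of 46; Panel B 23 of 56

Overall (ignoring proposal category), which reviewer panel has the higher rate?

Basic research: the internal panel 2/15 = 13.3%, Panel B 1/22 = 4.5% → the internal panel
Applied research: the internal panel 171/237 = 72.2%, Panel B 195/312 = 62.5% → the internal panel
Translational research: the internal panel 24/46 = 52.2%, Panel B 23/56 = 41.1% → the internal panel
Overall: the internal panel 197/298 = 66.1%, Panel B 219/390 = 56.2% → the internal panel

the internal panel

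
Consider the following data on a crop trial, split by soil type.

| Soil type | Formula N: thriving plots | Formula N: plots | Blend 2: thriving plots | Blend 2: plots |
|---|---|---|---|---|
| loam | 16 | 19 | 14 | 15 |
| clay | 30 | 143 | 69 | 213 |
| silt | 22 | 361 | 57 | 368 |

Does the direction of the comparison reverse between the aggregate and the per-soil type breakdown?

Loam: Formula N 16/19 = 84.2%, Blend 2 14/15 = 93.3% → Blend 2
Clay: Formula N 30/143 = 21.0%, Blend 2 69/213 = 32.4% → Blend 2
Silt: Formula N 22/361 = 6.1%, Blend 2 57/368 = 15.5% → Blend 2
Overall: Formula N 68/523 = 13.0%, Blend 2 140/596 = 23.5% → Blend 2
Blend 2 wins overall and in every soil group — no reversal.

No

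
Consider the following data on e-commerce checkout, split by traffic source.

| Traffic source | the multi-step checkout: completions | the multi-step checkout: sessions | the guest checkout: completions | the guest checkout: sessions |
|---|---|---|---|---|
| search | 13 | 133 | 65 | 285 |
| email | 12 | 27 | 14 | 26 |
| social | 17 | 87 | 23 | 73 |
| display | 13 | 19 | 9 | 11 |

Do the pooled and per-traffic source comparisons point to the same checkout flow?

Search: the multi-step checkout 13/133 = 9.8%, the guest checkout 65/285 = 22.8% → the guest checkout
Email: the multi-step checkout 12/27 = 44.4%, the guest checkout 14/26 = 53.8% → the guest checkout
Social: the multi-step checkout 17/87 = 19.5%, the guest checkout 23/73 = 31.5% → the guest checkout
Display: the multi-step checkout 13/19 = 68.4%, the guest checkout 9/11 = 81.8% → the guest checkout
Overall: the multi-step checkout 55/266 = 20.7%, the guest checkout 111/395 = 28.1% → the guest checkout
The guest checkout wins overall and in every traffic group — no reversal.

Yes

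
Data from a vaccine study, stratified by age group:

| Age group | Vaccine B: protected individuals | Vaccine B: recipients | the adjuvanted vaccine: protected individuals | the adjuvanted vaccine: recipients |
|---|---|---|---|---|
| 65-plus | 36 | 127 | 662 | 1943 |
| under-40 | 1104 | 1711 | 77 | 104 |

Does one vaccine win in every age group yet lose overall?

65-plus: Vaccine B 36/127 = 28.3%, the adjuvanted vaccine 662/1943 = 34.1% → the adjuvanted vaccine
Under-40: Vaccine B 1104/1711 = 64.5%, the adjuvanted vaccine 77/104 = 74.0% → the adjuvanted vaccine
Overall: Vaccine B 1140/1838 = 62.0%, the adjuvanted vaccine 739/2047 = 36.1% → Vaccine B
The adjuvanted vaccine wins each age group but Vaccine B wins overall — the comparison reverses. The adjuvanted vaccine's recipients skew toward 65-plus, which has a lower base rate.

Yes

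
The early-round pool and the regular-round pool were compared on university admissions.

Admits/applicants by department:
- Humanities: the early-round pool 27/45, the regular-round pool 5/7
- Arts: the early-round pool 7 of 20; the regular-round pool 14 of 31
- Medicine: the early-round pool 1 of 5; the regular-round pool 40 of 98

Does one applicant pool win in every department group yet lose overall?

Humanities: the early-round pool 27/45 = 60.0%, the regular-round pool 5/7 = 71.4% → the regular-round pool
Arts: the early-round pool 7/20 = 35.0%, the regular-round pool 14/31 = 45.2% → the regular-round pool
Medicine: the early-round pool 1/5 = 20.0%, the regular-round pool 40/98 = 40.8% → the regular-round pool
Overall: the early-round pool 35/70 = 50.0%, the regular-round pool 59/136 = 43.4% → the early-round pool
The regular-round pool wins each department group but the early-round pool wins overall — the comparison reverses. The regular-round pool's applicants skew toward Medicine, which has a lower base rate.

Yes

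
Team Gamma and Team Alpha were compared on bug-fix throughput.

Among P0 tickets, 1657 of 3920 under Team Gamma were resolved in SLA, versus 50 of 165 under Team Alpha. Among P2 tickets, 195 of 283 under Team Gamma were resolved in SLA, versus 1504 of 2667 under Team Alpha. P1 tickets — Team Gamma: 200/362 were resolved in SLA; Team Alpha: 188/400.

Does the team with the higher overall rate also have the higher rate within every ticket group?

No

P0: Team Gamma 1657/3920 = 42.3%, Team Alpha 50/165 = 30.3% → Team Gamma
P2: Team Gamma 195/283 = 68.9%, Team Alpha 1504/2667 = 56.4% → Team Gamma
P1: Team Gamma 200/362 = 55.2%, Team Alpha 188/400 = 47.0% → Team Gamma
Overall: Team Gamma 2052/4565 = 45.0%, Team Alpha 1742/3232 = 53.9% → Team Alpha
Team Gamma wins each ticket group but Team Alpha wins overall — the comparison reverses. Team Gamma's tickets skew toward P0, which has a lower base rate.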